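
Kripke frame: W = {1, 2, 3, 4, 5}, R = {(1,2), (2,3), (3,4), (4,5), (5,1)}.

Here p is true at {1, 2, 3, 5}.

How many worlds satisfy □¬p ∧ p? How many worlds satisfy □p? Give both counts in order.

For □¬p ∧ p:
1: □¬p is F, p is T. ✗
2: □¬p is F, p is T. ✗
3: □¬p is T, p is T. ✓
4: □¬p is F, p is F. ✗
5: □¬p is F, p is T. ✗
— 1 world.
For □p:
1: successors {2}; p there: 2:T. ✓
2: successors {3}; p there: 3:T. ✓
3: successors {4}; p there: 4:F. ✗
4: successors {5}; p there: 5:T. ✓
5: successors {1}; p there: 1:T. ✓
— 4 worlds.

1 and 4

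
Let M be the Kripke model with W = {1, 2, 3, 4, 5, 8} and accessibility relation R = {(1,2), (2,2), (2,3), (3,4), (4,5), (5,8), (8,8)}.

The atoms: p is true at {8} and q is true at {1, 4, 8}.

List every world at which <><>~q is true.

{1, 2, 3}

1: successors {2}; <>~q there: 2:T. ✓
2: successors {2, 3}; <>~q there: 2:T, 3:F. ✓
3: successors {4}; <>~q there: 4:T. ✓
4: successors {5}; <>~q there: 5:F. ✗
5: successors {8}; <>~q there: 8:F. ✗
8: successors {8}; <>~q there: 8:F. ✗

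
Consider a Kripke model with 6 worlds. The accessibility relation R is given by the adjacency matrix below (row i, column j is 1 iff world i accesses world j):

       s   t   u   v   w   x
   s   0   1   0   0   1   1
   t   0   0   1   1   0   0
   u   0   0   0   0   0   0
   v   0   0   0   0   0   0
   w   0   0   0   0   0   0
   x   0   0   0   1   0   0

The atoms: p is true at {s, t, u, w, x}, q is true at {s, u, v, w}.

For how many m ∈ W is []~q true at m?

s: successors {t, w, x}; ~q there: t:T, w:F, x:T. ✗
t: successors {u, v}; ~q there: u:F, v:F. ✗
u: no successors, so []~q holds vacuously. ✓
v: no successors, so []~q holds vacuously. ✓
w: no successors, so []~q holds vacuously. ✓
x: successors {v}; ~q there: v:F. ✗
Satisfying worlds: {u, v, w}.

3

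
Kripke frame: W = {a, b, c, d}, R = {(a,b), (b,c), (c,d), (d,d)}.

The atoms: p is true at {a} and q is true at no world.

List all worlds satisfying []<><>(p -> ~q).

{a, b, c, d}

a: successors {b}; <><>(p -> ~q) there: b:T. ✓
b: successors {c}; <><>(p -> ~q) there: c:T. ✓
c: successors {d}; <><>(p -> ~q) there: d:T. ✓
d: successors {d}; <><>(p -> ~q) there: d:T. ✓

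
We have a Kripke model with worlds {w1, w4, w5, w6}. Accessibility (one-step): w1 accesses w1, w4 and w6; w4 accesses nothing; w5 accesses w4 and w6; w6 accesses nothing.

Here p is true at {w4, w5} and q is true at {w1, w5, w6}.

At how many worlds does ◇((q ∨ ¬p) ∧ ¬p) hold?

2

w1: successors {w1, w4, w6}; (q ∨ ¬p) ∧ ¬p there: w1:T, w4:F, w6:T. ✓
w4: no successors, so ◇((q ∨ ¬p) ∧ ¬p) fails. ✗
w5: successors {w4, w6}; (q ∨ ¬p) ∧ ¬p there: w4:F, w6:T. ✓
w6: no successors, so ◇((q ∨ ¬p) ∧ ¬p) fails. ✗
Satisfying worlds: {w1, w5}.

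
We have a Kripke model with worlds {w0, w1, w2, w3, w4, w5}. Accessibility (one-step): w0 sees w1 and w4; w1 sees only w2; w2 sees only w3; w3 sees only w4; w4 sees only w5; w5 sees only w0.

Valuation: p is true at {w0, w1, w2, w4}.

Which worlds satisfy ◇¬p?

w0: successors {w1, w4}; ¬p there: w1:F, w4:F. ✗
w1: successors {w2}; ¬p there: w2:F. ✗
w2: successors {w3}; ¬p there: w3:T. ✓
w3: successors {w4}; ¬p there: w4:F. ✗
w4: successors {w5}; ¬p there: w5:T. ✓
w5: successors {w0}; ¬p there: w0:F. ✗

{w2, w4}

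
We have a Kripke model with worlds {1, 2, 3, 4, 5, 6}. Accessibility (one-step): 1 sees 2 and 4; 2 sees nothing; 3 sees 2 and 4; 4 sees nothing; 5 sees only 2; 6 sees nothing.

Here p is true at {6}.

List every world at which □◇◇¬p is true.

{2, 4, 6}

1: successors {2, 4}; ◇◇¬p there: 2:F, 4:F. ✗
2: no successors, so □◇◇¬p holds vacuously. ✓
3: successors {2, 4}; ◇◇¬p there: 2:F, 4:F. ✗
4: no successors, so □◇◇¬p holds vacuously. ✓
5: successors {2}; ◇◇¬p there: 2:F. ✗
6: no successors, so □◇◇¬p holds vacuously. ✓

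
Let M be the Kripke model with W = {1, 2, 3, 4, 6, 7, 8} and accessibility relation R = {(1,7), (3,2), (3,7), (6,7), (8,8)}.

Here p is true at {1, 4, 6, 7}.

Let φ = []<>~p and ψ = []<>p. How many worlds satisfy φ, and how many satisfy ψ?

For []<>~p:
1: successors {7}; <>~p there: 7:F. ✗
2: no successors, so []<>~p holds vacuously. ✓
3: successors {2, 7}; <>~p there: 2:F, 7:F. ✗
4: no successors, so []<>~p holds vacuously. ✓
6: successors {7}; <>~p there: 7:F. ✗
7: no successors, so []<>~p holds vacuously. ✓
8: successors {8}; <>~p there: 8:T. ✓
— 4 worlds.
For []<>p:
1: successors {7}; <>p there: 7:F. ✗
2: no successors, so []<>p holds vacuously. ✓
3: successors {2, 7}; <>p there: 2:F, 7:F. ✗
4: no successors, so []<>p holds vacuously. ✓
6: successors {7}; <>p there: 7:F. ✗
7: no successors, so []<>p holds vacuously. ✓
8: successors {8}; <>p there: 8:F. ✗
— 3 worlds.

4 and 3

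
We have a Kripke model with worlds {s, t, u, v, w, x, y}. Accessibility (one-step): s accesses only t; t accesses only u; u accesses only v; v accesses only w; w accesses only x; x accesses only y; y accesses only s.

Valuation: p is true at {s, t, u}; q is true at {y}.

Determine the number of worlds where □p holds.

s: successors {t}; p there: t:T. ✓
t: successors {u}; p there: u:T. ✓
u: successors {v}; p there: v:F. ✗
v: successors {w}; p there: w:F. ✗
w: successors {x}; p there: x:F. ✗
x: successors {y}; p there: y:F. ✗
y: successors {s}; p there: s:T. ✓
Satisfying worlds: {s, t, y}.

3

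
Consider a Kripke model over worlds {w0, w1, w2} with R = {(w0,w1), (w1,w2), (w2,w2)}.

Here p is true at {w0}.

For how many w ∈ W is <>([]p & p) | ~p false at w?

1

w0: <>([]p & p) is F, ~p is F. ✗
w1: <>([]p & p) is F, ~p is T. ✓
w2: <>([]p & p) is F, ~p is T. ✓
Satisfying worlds: {w1, w2}.
So <>([]p & p) | ~p fails at the other 1 world.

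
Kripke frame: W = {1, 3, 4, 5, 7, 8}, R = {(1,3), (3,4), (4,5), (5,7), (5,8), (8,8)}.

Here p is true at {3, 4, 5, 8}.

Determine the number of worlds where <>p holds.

5

1: successors {3}; p there: 3:T. ✓
3: successors {4}; p there: 4:T. ✓
4: successors {5}; p there: 5:T. ✓
5: successors {7, 8}; p there: 7:F, 8:T. ✓
7: no successors, so <>p fails. ✗
8: successors {8}; p there: 8:T. ✓
Satisfying worlds: {1, 3, 4, 5, 8}.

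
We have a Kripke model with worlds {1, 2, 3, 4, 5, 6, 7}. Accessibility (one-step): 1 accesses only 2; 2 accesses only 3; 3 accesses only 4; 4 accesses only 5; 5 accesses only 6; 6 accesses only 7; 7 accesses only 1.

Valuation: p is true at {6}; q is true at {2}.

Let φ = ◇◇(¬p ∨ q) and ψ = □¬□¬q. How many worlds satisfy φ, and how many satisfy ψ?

6 and 1

For ◇◇(¬p ∨ q):
1: successors {2}; ◇(¬p ∨ q) there: 2:T. ✓
2: successors {3}; ◇(¬p ∨ q) there: 3:T. ✓
3: successors {4}; ◇(¬p ∨ q) there: 4:T. ✓
4: successors {5}; ◇(¬p ∨ q) there: 5:F. ✗
5: successors {6}; ◇(¬p ∨ q) there: 6:T. ✓
6: successors {7}; ◇(¬p ∨ q) there: 7:T. ✓
7: successors {1}; ◇(¬p ∨ q) there: 1:T. ✓
— 6 worlds.
For □¬□¬q:
1: successors {2}; ¬□¬q there: 2:F. ✗
2: successors {3}; ¬□¬q there: 3:F. ✗
3: successors {4}; ¬□¬q there: 4:F. ✗
4: successors {5}; ¬□¬q there: 5:F. ✗
5: successors {6}; ¬□¬q there: 6:F. ✗
6: successors {7}; ¬□¬q there: 7:F. ✗
7: successors {1}; ¬□¬q there: 1:T. ✓
— 1 world.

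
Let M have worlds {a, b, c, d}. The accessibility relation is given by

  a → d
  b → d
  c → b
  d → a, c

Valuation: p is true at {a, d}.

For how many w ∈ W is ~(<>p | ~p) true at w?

a: <>p | ~p is T. ✗
b: <>p | ~p is T. ✗
c: <>p | ~p is T. ✗
d: <>p | ~p is T. ✗
Satisfying worlds: ∅.

0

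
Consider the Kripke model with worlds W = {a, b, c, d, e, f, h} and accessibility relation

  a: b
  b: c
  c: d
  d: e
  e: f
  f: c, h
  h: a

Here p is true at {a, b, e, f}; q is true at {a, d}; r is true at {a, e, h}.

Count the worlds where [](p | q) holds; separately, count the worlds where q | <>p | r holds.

5 and 4

For [](p | q):
a: successors {b}; p | q there: b:T. ✓
b: successors {c}; p | q there: c:F. ✗
c: successors {d}; p | q there: d:T. ✓
d: successors {e}; p | q there: e:T. ✓
e: successors {f}; p | q there: f:T. ✓
f: successors {c, h}; p | q there: c:F, h:F. ✗
h: successors {a}; p | q there: a:T. ✓
— 5 worlds.
For q | <>p | r:
a: q | <>p is T, r is T. ✓
b: q | <>p is F, r is F. ✗
c: q | <>p is F, r is F. ✗
d: q | <>p is T, r is F. ✓
e: q | <>p is T, r is T. ✓
f: q | <>p is F, r is F. ✗
h: q | <>p is T, r is T. ✓
— 4 worlds.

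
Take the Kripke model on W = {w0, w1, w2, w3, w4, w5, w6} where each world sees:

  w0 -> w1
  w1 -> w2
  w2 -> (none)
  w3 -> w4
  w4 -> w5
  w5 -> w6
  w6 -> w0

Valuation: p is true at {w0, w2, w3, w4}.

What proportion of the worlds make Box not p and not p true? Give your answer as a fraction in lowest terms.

1/7

w0: Box not p is T, not p is F. ✗
w1: Box not p is F, not p is T. ✗
w2: Box not p is T, not p is F. ✗
w3: Box not p is F, not p is F. ✗
w4: Box not p is T, not p is F. ✗
w5: Box not p is T, not p is T. ✓
w6: Box not p is F, not p is T. ✗
That's 1 of 7 worlds, so 1/7.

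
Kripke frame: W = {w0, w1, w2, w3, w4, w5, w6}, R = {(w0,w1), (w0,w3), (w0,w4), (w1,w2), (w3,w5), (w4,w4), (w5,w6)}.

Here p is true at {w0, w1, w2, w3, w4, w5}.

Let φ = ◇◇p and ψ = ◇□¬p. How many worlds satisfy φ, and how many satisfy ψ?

For ◇◇p:
w0: successors {w1, w3, w4}; ◇p there: w1:T, w3:T, w4:T. ✓
w1: successors {w2}; ◇p there: w2:F. ✗
w2: no successors, so ◇◇p fails. ✗
w3: successors {w5}; ◇p there: w5:F. ✗
w4: successors {w4}; ◇p there: w4:T. ✓
w5: successors {w6}; ◇p there: w6:F. ✗
w6: no successors, so ◇◇p fails. ✗
— 2 worlds.
For ◇□¬p:
w0: successors {w1, w3, w4}; □¬p there: w1:F, w3:F, w4:F. ✗
w1: successors {w2}; □¬p there: w2:T. ✓
w2: no successors, so ◇□¬p fails. ✗
w3: successors {w5}; □¬p there: w5:T. ✓
w4: successors {w4}; □¬p there: w4:F. ✗
w5: successors {w6}; □¬p there: w6:T. ✓
w6: no successors, so ◇□¬p fails. ✗
— 3 worlds.

2 and 3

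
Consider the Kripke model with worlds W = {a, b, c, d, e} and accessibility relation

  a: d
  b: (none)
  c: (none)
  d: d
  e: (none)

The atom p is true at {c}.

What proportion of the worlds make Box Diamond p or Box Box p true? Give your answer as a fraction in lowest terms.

3/5

a: Box Diamond p is F, Box Box p is F. ✗
b: Box Diamond p is T, Box Box p is T. ✓
c: Box Diamond p is T, Box Box p is T. ✓
d: Box Diamond p is F, Box Box p is F. ✗
e: Box Diamond p is T, Box Box p is T. ✓
That's 3 of 5 worlds, so 3/5.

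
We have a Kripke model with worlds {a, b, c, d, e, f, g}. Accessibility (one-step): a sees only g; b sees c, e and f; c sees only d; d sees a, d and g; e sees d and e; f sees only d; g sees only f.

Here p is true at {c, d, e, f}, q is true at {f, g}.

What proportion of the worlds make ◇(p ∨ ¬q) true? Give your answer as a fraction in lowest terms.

6/7

a: successors {g}; p ∨ ¬q there: g:F. ✗
b: successors {c, e, f}; p ∨ ¬q there: c:T, e:T, f:T. ✓
c: successors {d}; p ∨ ¬q there: d:T. ✓
d: successors {a, d, g}; p ∨ ¬q there: a:T, d:T, g:F. ✓
e: successors {d, e}; p ∨ ¬q there: d:T, e:T. ✓
f: successors {d}; p ∨ ¬q there: d:T. ✓
g: successors {f}; p ∨ ¬q there: f:T. ✓
That's 6 of 7 worlds, so 6/7.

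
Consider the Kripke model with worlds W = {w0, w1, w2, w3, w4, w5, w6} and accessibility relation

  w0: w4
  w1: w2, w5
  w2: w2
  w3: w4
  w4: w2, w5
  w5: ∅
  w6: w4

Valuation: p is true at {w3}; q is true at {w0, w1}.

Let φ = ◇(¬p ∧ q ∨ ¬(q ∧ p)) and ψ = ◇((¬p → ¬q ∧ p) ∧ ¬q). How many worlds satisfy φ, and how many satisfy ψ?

6 and 0

For ◇(¬p ∧ q ∨ ¬(q ∧ p)):
w0: successors {w4}; ¬p ∧ q ∨ ¬(q ∧ p) there: w4:T. ✓
w1: successors {w2, w5}; ¬p ∧ q ∨ ¬(q ∧ p) there: w2:T, w5:T. ✓
w2: successors {w2}; ¬p ∧ q ∨ ¬(q ∧ p) there: w2:T. ✓
w3: successors {w4}; ¬p ∧ q ∨ ¬(q ∧ p) there: w4:T. ✓
w4: successors {w2, w5}; ¬p ∧ q ∨ ¬(q ∧ p) there: w2:T, w5:T. ✓
w5: no successors, so ◇(¬p ∧ q ∨ ¬(q ∧ p)) fails. ✗
w6: successors {w4}; ¬p ∧ q ∨ ¬(q ∧ p) there: w4:T. ✓
— 6 worlds.
For ◇((¬p → ¬q ∧ p) ∧ ¬q):
w0: successors {w4}; (¬p → ¬q ∧ p) ∧ ¬q there: w4:F. ✗
w1: successors {w2, w5}; (¬p → ¬q ∧ p) ∧ ¬q there: w2:F, w5:F. ✗
w2: successors {w2}; (¬p → ¬q ∧ p) ∧ ¬q there: w2:F. ✗
w3: successors {w4}; (¬p → ¬q ∧ p) ∧ ¬q there: w4:F. ✗
w4: successors {w2, w5}; (¬p → ¬q ∧ p) ∧ ¬q there: w2:F, w5:F. ✗
w5: no successors, so ◇((¬p → ¬q ∧ p) ∧ ¬q) fails. ✗
w6: successors {w4}; (¬p → ¬q ∧ p) ∧ ¬q there: w4:F. ✗
— 0 worlds.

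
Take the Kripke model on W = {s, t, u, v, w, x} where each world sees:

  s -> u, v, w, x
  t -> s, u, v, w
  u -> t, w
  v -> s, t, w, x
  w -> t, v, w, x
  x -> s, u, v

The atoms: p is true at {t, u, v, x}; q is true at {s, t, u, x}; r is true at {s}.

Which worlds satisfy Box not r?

s: successors {u, v, w, x}; not r there: u:T, v:T, w:T, x:T. ✓
t: successors {s, u, v, w}; not r there: s:F, u:T, v:T, w:T. ✗
u: successors {t, w}; not r there: t:T, w:T. ✓
v: successors {s, t, w, x}; not r there: s:F, t:T, w:T, x:T. ✗
w: successors {t, v, w, x}; not r there: t:T, v:T, w:T, x:T. ✓
x: successors {s, u, v}; not r there: s:F, u:T, v:T. ✗

{s, u, w}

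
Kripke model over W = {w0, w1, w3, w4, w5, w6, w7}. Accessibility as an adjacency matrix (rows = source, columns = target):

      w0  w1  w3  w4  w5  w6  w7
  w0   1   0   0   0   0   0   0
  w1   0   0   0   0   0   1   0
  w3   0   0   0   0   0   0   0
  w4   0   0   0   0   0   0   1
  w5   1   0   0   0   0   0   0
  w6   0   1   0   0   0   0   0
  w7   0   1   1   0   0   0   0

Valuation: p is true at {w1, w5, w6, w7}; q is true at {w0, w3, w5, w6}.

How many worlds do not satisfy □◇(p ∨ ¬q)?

w0: successors {w0}; ◇(p ∨ ¬q) there: w0:F. ✗
w1: successors {w6}; ◇(p ∨ ¬q) there: w6:T. ✓
w3: no successors, so □◇(p ∨ ¬q) holds vacuously. ✓
w4: successors {w7}; ◇(p ∨ ¬q) there: w7:T. ✓
w5: successors {w0}; ◇(p ∨ ¬q) there: w0:F. ✗
w6: successors {w1}; ◇(p ∨ ¬q) there: w1:T. ✓
w7: successors {w1, w3}; ◇(p ∨ ¬q) there: w1:T, w3:F. ✗
Satisfying worlds: {w1, w3, w4, w6}.
So □◇(p ∨ ¬q) fails at the other 3 worlds.

3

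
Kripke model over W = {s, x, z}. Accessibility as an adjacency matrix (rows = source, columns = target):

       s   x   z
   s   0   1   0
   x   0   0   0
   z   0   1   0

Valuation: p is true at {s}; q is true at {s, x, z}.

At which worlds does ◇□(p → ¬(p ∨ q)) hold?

{s, z}

s: successors {x}; □(p → ¬(p ∨ q)) there: x:T. ✓
x: no successors, so ◇□(p → ¬(p ∨ q)) fails. ✗
z: successors {x}; □(p → ¬(p ∨ q)) there: x:T. ✓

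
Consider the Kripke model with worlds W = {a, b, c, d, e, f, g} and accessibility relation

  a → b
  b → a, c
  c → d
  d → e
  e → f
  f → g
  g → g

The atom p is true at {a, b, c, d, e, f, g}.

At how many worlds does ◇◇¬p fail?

a: successors {b}; ◇¬p there: b:F. ✗
b: successors {a, c}; ◇¬p there: a:F, c:F. ✗
c: successors {d}; ◇¬p there: d:F. ✗
d: successors {e}; ◇¬p there: e:F. ✗
e: successors {f}; ◇¬p there: f:F. ✗
f: successors {g}; ◇¬p there: g:F. ✗
g: successors {g}; ◇¬p there: g:F. ✗
Satisfying worlds: ∅.
So ◇◇¬p fails at the other 7 worlds.

7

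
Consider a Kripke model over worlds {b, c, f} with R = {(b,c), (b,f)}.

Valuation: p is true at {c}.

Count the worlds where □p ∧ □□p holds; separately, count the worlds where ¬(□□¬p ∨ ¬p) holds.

2 and 0

For □p ∧ □□p:
b: □p is F, □□p is T. ✗
c: □p is T, □□p is T. ✓
f: □p is T, □□p is T. ✓
— 2 worlds.
For ¬(□□¬p ∨ ¬p):
b: □□¬p ∨ ¬p is T. ✗
c: □□¬p ∨ ¬p is T. ✗
f: □□¬p ∨ ¬p is T. ✗
— 0 worlds.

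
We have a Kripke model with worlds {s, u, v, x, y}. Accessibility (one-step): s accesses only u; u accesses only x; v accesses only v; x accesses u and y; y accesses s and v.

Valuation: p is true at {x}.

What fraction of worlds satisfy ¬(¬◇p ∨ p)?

1/5

s: ¬◇p ∨ p is T. ✗
u: ¬◇p ∨ p is F. ✓
v: ¬◇p ∨ p is T. ✗
x: ¬◇p ∨ p is T. ✗
y: ¬◇p ∨ p is T. ✗
That's 1 of 5 worlds, so 1/5.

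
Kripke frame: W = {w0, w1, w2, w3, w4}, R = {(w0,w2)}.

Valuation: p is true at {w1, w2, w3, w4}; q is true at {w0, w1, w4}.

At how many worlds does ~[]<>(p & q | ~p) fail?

w0: []<>(p & q | ~p) is F. ✓
w1: []<>(p & q | ~p) is T. ✗
w2: []<>(p & q | ~p) is T. ✗
w3: []<>(p & q | ~p) is T. ✗
w4: []<>(p & q | ~p) is T. ✗
Satisfying worlds: {w0}.
So ~[]<>(p & q | ~p) fails at the other 4 worlds.

4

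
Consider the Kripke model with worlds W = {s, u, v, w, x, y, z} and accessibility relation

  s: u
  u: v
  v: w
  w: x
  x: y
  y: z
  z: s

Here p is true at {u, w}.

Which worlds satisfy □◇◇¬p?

{u, v, w, x, z}

s: successors {u}; ◇◇¬p there: u:F. ✗
u: successors {v}; ◇◇¬p there: v:T. ✓
v: successors {w}; ◇◇¬p there: w:T. ✓
w: successors {x}; ◇◇¬p there: x:T. ✓
x: successors {y}; ◇◇¬p there: y:T. ✓
y: successors {z}; ◇◇¬p there: z:F. ✗
z: successors {s}; ◇◇¬p there: s:T. ✓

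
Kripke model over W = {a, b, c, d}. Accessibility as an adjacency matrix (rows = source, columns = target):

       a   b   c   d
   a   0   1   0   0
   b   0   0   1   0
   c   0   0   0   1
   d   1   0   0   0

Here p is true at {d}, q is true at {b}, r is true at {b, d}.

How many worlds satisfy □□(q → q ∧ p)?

a: successors {b}; □(q → q ∧ p) there: b:T. ✓
b: successors {c}; □(q → q ∧ p) there: c:T. ✓
c: successors {d}; □(q → q ∧ p) there: d:T. ✓
d: successors {a}; □(q → q ∧ p) there: a:F. ✗
Satisfying worlds: {a, b, c}.

3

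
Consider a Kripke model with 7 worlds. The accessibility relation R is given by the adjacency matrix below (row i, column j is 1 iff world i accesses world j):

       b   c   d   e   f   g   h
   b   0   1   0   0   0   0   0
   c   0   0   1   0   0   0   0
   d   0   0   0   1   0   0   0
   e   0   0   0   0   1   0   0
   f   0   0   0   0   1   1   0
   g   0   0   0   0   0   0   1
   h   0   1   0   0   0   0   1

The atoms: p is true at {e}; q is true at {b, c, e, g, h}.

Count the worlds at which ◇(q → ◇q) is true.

5

b: successors {c}; q → ◇q there: c:F. ✗
c: successors {d}; q → ◇q there: d:T. ✓
d: successors {e}; q → ◇q there: e:F. ✗
e: successors {f}; q → ◇q there: f:T. ✓
f: successors {f, g}; q → ◇q there: f:T, g:T. ✓
g: successors {h}; q → ◇q there: h:T. ✓
h: successors {c, h}; q → ◇q there: c:F, h:T. ✓
Satisfying worlds: {c, e, f, g, h}.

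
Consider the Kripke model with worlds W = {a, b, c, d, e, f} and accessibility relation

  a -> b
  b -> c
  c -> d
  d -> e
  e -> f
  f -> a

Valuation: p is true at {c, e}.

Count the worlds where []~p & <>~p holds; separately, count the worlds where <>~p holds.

For []~p & <>~p:
a: []~p is T, <>~p is T. ✓
b: []~p is F, <>~p is F. ✗
c: []~p is T, <>~p is T. ✓
d: []~p is F, <>~p is F. ✗
e: []~p is T, <>~p is T. ✓
f: []~p is T, <>~p is T. ✓
— 4 worlds.
For <>~p:
a: successors {b}; ~p there: b:T. ✓
b: successors {c}; ~p there: c:F. ✗
c: successors {d}; ~p there: d:T. ✓
d: successors {e}; ~p there: e:F. ✗
e: successors {f}; ~p there: f:T. ✓
f: successors {a}; ~p there: a:T. ✓
— 4 worlds.

4 and 4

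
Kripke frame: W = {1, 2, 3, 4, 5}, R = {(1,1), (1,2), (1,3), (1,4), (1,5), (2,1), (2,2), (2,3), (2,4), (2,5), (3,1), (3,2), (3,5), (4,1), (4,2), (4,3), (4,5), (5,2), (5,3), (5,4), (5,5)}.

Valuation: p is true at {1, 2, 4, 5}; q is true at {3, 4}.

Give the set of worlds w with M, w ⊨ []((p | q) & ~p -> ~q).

1: successors {1, 2, 3, 4, 5}; (p | q) & ~p -> ~q there: 1:T, 2:T, 3:F, 4:T, 5:T. ✗
2: successors {1, 2, 3, 4, 5}; (p | q) & ~p -> ~q there: 1:T, 2:T, 3:F, 4:T, 5:T. ✗
3: successors {1, 2, 5}; (p | q) & ~p -> ~q there: 1:T, 2:T, 5:T. ✓
4: successors {1, 2, 3, 5}; (p | q) & ~p -> ~q there: 1:T, 2:T, 3:F, 5:T. ✗
5: successors {2, 3, 4, 5}; (p | q) & ~p -> ~q there: 2:T, 3:F, 4:T, 5:T. ✗

{3}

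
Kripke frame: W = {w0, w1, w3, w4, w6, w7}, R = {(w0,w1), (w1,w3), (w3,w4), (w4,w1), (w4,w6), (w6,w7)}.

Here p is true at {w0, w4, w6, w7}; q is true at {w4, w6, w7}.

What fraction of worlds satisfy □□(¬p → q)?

1/2

w0: successors {w1}; □(¬p → q) there: w1:F. ✗
w1: successors {w3}; □(¬p → q) there: w3:T. ✓
w3: successors {w4}; □(¬p → q) there: w4:F. ✗
w4: successors {w1, w6}; □(¬p → q) there: w1:F, w6:T. ✗
w6: successors {w7}; □(¬p → q) there: w7:T. ✓
w7: no successors, so □□(¬p → q) holds vacuously. ✓
That's 3 of 6 worlds, so 3/6 = 1/2.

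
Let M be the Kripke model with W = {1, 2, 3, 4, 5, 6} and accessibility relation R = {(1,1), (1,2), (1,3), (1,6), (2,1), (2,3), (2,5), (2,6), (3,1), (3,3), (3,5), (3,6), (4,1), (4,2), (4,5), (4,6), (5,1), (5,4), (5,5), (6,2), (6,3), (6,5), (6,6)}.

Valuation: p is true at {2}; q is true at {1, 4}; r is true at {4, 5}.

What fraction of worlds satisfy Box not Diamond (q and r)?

1: successors {1, 2, 3, 6}; not Diamond (q and r) there: 1:T, 2:T, 3:T, 6:T. ✓
2: successors {1, 3, 5, 6}; not Diamond (q and r) there: 1:T, 3:T, 5:F, 6:T. ✗
3: successors {1, 3, 5, 6}; not Diamond (q and r) there: 1:T, 3:T, 5:F, 6:T. ✗
4: successors {1, 2, 5, 6}; not Diamond (q and r) there: 1:T, 2:T, 5:F, 6:T. ✗
5: successors {1, 4, 5}; not Diamond (q and r) there: 1:T, 4:T, 5:F. ✗
6: successors {2, 3, 5, 6}; not Diamond (q and r) there: 2:T, 3:T, 5:F, 6:T. ✗
That's 1 of 6 worlds, so 1/6.

1/6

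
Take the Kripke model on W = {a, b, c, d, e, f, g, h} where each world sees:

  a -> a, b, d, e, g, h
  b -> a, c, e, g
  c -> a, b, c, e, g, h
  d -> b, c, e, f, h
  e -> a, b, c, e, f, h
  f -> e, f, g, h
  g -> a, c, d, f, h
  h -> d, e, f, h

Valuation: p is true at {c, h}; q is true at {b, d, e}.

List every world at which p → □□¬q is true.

{a, b, d, e, f, g}

a: p is F, □□¬q is F. ✓
b: p is F, □□¬q is F. ✓
c: p is T, □□¬q is F. ✗
d: p is F, □□¬q is F. ✓
e: p is F, □□¬q is F. ✓
f: p is F, □□¬q is F. ✓
g: p is F, □□¬q is F. ✓
h: p is T, □□¬q is F. ✗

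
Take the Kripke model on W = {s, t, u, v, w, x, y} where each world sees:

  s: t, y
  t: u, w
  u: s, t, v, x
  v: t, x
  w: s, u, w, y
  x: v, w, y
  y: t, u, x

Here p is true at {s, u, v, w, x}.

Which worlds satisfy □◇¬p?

s: successors {t, y}; ◇¬p there: t:F, y:T. ✗
t: successors {u, w}; ◇¬p there: u:T, w:T. ✓
u: successors {s, t, v, x}; ◇¬p there: s:T, t:F, v:T, x:T. ✗
v: successors {t, x}; ◇¬p there: t:F, x:T. ✗
w: successors {s, u, w, y}; ◇¬p there: s:T, u:T, w:T, y:T. ✓
x: successors {v, w, y}; ◇¬p there: v:T, w:T, y:T. ✓
y: successors {t, u, x}; ◇¬p there: t:F, u:T, x:T. ✗

{t, w, x}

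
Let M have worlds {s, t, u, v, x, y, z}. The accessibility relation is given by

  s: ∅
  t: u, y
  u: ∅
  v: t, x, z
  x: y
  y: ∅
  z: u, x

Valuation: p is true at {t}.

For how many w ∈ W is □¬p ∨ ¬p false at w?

s: □¬p is T, ¬p is T. ✓
t: □¬p is T, ¬p is F. ✓
u: □¬p is T, ¬p is T. ✓
v: □¬p is F, ¬p is T. ✓
x: □¬p is T, ¬p is T. ✓
y: □¬p is T, ¬p is T. ✓
z: □¬p is T, ¬p is T. ✓
Satisfying worlds: {s, t, u, v, x, y, z}.
So □¬p ∨ ¬p fails at the other 0 worlds.

0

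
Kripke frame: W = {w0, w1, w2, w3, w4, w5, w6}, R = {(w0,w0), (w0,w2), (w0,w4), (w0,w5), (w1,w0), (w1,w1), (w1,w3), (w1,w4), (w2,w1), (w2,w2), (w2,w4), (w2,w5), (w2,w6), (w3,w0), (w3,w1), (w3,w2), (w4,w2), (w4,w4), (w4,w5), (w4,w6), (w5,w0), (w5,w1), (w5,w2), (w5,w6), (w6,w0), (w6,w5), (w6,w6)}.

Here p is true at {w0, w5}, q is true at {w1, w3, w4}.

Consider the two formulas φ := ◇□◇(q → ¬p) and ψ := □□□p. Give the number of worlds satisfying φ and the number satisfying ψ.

7 and 0

For ◇□◇(q → ¬p):
w0: successors {w0, w2, w4, w5}; □◇(q → ¬p) there: w0:T, w2:T, w4:T, w5:T. ✓
w1: successors {w0, w1, w3, w4}; □◇(q → ¬p) there: w0:T, w1:T, w3:T, w4:T. ✓
w2: successors {w1, w2, w4, w5, w6}; □◇(q → ¬p) there: w1:T, w2:T, w4:T, w5:T, w6:T. ✓
w3: successors {w0, w1, w2}; □◇(q → ¬p) there: w0:T, w1:T, w2:T. ✓
w4: successors {w2, w4, w5, w6}; □◇(q → ¬p) there: w2:T, w4:T, w5:T, w6:T. ✓
w5: successors {w0, w1, w2, w6}; □◇(q → ¬p) there: w0:T, w1:T, w2:T, w6:T. ✓
w6: successors {w0, w5, w6}; □◇(q → ¬p) there: w0:T, w5:T, w6:T. ✓
— 7 worlds.
For □□□p:
w0: successors {w0, w2, w4, w5}; □□p there: w0:F, w2:F, w4:F, w5:F. ✗
w1: successors {w0, w1, w3, w4}; □□p there: w0:F, w1:F, w3:F, w4:F. ✗
w2: successors {w1, w2, w4, w5, w6}; □□p there: w1:F, w2:F, w4:F, w5:F, w6:F. ✗
w3: successors {w0, w1, w2}; □□p there: w0:F, w1:F, w2:F. ✗
w4: successors {w2, w4, w5, w6}; □□p there: w2:F, w4:F, w5:F, w6:F. ✗
w5: successors {w0, w1, w2, w6}; □□p there: w0:F, w1:F, w2:F, w6:F. ✗
w6: successors {w0, w5, w6}; □□p there: w0:F, w5:F, w6:F. ✗
— 0 worlds.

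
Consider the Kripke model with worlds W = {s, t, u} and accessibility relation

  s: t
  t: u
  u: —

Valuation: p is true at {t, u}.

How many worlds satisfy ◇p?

s: successors {t}; p there: t:T. ✓
t: successors {u}; p there: u:T. ✓
u: no successors, so ◇p fails. ✗
Satisfying worlds: {s, t}.

2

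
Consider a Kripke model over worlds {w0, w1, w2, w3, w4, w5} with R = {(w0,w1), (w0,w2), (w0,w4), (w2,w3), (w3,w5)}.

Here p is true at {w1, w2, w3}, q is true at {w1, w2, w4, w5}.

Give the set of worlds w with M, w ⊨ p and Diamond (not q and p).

{w2}

w0: p is F, Diamond (not q and p) is F. ✗
w1: p is T, Diamond (not q and p) is F. ✗
w2: p is T, Diamond (not q and p) is T. ✓
w3: p is T, Diamond (not q and p) is F. ✗
w4: p is F, Diamond (not q and p) is F. ✗
w5: p is F, Diamond (not q and p) is F. ✗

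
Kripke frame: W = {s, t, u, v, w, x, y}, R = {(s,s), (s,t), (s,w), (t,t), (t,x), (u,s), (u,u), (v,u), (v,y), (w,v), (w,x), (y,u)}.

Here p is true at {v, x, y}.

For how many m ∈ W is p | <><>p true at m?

6

s: p is F, <><>p is T. ✓
t: p is F, <><>p is T. ✓
u: p is F, <><>p is F. ✗
v: p is T, <><>p is F. ✓
w: p is F, <><>p is T. ✓
x: p is T, <><>p is F. ✓
y: p is T, <><>p is F. ✓
Satisfying worlds: {s, t, v, w, x, y}.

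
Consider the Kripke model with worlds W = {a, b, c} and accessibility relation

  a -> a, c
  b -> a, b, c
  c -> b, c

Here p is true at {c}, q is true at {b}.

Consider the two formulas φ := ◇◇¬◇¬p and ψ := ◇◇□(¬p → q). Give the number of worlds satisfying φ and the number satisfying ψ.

For ◇◇¬◇¬p:
a: successors {a, c}; ◇¬◇¬p there: a:F, c:F. ✗
b: successors {a, b, c}; ◇¬◇¬p there: a:F, b:F, c:F. ✗
c: successors {b, c}; ◇¬◇¬p there: b:F, c:F. ✗
— 0 worlds.
For ◇◇□(¬p → q):
a: successors {a, c}; ◇□(¬p → q) there: a:T, c:T. ✓
b: successors {a, b, c}; ◇□(¬p → q) there: a:T, b:T, c:T. ✓
c: successors {b, c}; ◇□(¬p → q) there: b:T, c:T. ✓
— 3 worlds.

0 and 3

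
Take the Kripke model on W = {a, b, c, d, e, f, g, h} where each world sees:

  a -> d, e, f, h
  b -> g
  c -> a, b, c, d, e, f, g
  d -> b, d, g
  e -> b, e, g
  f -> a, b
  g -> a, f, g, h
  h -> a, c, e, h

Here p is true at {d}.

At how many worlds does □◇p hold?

a: successors {d, e, f, h}; ◇p there: d:T, e:F, f:F, h:F. ✗
b: successors {g}; ◇p there: g:F. ✗
c: successors {a, b, c, d, e, f, g}; ◇p there: a:T, b:F, c:T, d:T, e:F, f:F, g:F. ✗
d: successors {b, d, g}; ◇p there: b:F, d:T, g:F. ✗
e: successors {b, e, g}; ◇p there: b:F, e:F, g:F. ✗
f: successors {a, b}; ◇p there: a:T, b:F. ✗
g: successors {a, f, g, h}; ◇p there: a:T, f:F, g:F, h:F. ✗
h: successors {a, c, e, h}; ◇p there: a:T, c:T, e:F, h:F. ✗
Satisfying worlds: ∅.

0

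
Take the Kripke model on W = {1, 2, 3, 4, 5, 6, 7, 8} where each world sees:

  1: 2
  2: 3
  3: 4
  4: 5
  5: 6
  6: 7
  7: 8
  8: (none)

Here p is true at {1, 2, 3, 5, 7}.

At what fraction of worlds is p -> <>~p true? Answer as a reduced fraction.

3/4

1: p is T, <>~p is F. ✗
2: p is T, <>~p is F. ✗
3: p is T, <>~p is T. ✓
4: p is F, <>~p is F. ✓
5: p is T, <>~p is T. ✓
6: p is F, <>~p is F. ✓
7: p is T, <>~p is T. ✓
8: p is F, <>~p is F. ✓
That's 6 of 8 worlds, so 6/8 = 3/4.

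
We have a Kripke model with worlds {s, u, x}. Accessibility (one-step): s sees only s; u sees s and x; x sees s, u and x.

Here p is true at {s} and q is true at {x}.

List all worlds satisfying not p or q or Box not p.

{u, x}

s: not p is F, q or Box not p is F. ✗
u: not p is T, q or Box not p is F. ✓
x: not p is T, q or Box not p is T. ✓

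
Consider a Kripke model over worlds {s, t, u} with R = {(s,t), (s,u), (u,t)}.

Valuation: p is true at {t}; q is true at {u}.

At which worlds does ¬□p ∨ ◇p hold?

s: ¬□p is T, ◇p is T. ✓
t: ¬□p is F, ◇p is F. ✗
u: ¬□p is F, ◇p is T. ✓

{s, u}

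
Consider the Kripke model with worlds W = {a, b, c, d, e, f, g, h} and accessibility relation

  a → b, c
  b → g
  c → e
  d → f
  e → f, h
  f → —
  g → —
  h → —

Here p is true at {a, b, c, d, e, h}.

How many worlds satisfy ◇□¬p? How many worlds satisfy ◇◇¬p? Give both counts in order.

4 and 2

For ◇□¬p:
a: successors {b, c}; □¬p there: b:T, c:F. ✓
b: successors {g}; □¬p there: g:T. ✓
c: successors {e}; □¬p there: e:F. ✗
d: successors {f}; □¬p there: f:T. ✓
e: successors {f, h}; □¬p there: f:T, h:T. ✓
f: no successors, so ◇□¬p fails. ✗
g: no successors, so ◇□¬p fails. ✗
h: no successors, so ◇□¬p fails. ✗
— 4 worlds.
For ◇◇¬p:
a: successors {b, c}; ◇¬p there: b:T, c:F. ✓
b: successors {g}; ◇¬p there: g:F. ✗
c: successors {e}; ◇¬p there: e:T. ✓
d: successors {f}; ◇¬p there: f:F. ✗
e: successors {f, h}; ◇¬p there: f:F, h:F. ✗
f: no successors, so ◇◇¬p fails. ✗
g: no successors, so ◇◇¬p fails. ✗
h: no successors, so ◇◇¬p fails. ✗
— 2 worlds.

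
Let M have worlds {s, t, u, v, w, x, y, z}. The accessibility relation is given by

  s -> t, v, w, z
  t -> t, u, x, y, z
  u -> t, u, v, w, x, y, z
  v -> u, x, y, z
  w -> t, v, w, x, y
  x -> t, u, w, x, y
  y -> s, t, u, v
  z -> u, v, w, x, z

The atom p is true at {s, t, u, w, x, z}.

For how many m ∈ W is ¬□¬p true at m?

8

s: □¬p is F. ✓
t: □¬p is F. ✓
u: □¬p is F. ✓
v: □¬p is F. ✓
w: □¬p is F. ✓
x: □¬p is F. ✓
y: □¬p is F. ✓
z: □¬p is F. ✓
Satisfying worlds: {s, t, u, v, w, x, y, z}.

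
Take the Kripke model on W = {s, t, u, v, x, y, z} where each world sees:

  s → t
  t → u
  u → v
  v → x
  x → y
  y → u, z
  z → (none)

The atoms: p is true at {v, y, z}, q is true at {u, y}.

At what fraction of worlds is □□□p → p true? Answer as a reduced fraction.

s: □□□p is T, p is F. ✗
t: □□□p is F, p is F. ✓
u: □□□p is T, p is F. ✗
v: □□□p is F, p is T. ✓
x: □□□p is T, p is F. ✗
y: □□□p is F, p is T. ✓
z: □□□p is T, p is T. ✓
That's 4 of 7 worlds, so 4/7.

4/7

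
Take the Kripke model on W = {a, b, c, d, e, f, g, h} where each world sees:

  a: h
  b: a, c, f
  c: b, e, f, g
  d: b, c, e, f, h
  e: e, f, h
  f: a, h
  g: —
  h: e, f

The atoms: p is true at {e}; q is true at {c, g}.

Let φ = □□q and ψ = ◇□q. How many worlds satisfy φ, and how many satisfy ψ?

For □□q:
a: successors {h}; □q there: h:F. ✗
b: successors {a, c, f}; □q there: a:F, c:F, f:F. ✗
c: successors {b, e, f, g}; □q there: b:F, e:F, f:F, g:T. ✗
d: successors {b, c, e, f, h}; □q there: b:F, c:F, e:F, f:F, h:F. ✗
e: successors {e, f, h}; □q there: e:F, f:F, h:F. ✗
f: successors {a, h}; □q there: a:F, h:F. ✗
g: no successors, so □□q holds vacuously. ✓
h: successors {e, f}; □q there: e:F, f:F. ✗
— 1 world.
For ◇□q:
a: successors {h}; □q there: h:F. ✗
b: successors {a, c, f}; □q there: a:F, c:F, f:F. ✗
c: successors {b, e, f, g}; □q there: b:F, e:F, f:F, g:T. ✓
d: successors {b, c, e, f, h}; □q there: b:F, c:F, e:F, f:F, h:F. ✗
e: successors {e, f, h}; □q there: e:F, f:F, h:F. ✗
f: successors {a, h}; □q there: a:F, h:F. ✗
g: no successors, so ◇□q fails. ✗
h: successors {e, f}; □q there: e:F, f:F. ✗
— 1 world.

1 and 1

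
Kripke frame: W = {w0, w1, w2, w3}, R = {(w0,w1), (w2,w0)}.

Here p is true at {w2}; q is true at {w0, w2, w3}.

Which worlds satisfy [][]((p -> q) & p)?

{w0, w1, w3}

w0: successors {w1}; []((p -> q) & p) there: w1:T. ✓
w1: no successors, so [][]((p -> q) & p) holds vacuously. ✓
w2: successors {w0}; []((p -> q) & p) there: w0:F. ✗
w3: no successors, so [][]((p -> q) & p) holds vacuously. ✓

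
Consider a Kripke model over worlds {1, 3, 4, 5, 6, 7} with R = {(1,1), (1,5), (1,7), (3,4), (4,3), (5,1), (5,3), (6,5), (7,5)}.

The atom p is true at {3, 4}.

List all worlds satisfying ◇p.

{3, 4, 5}

1: successors {1, 5, 7}; p there: 1:F, 5:F, 7:F. ✗
3: successors {4}; p there: 4:T. ✓
4: successors {3}; p there: 3:T. ✓
5: successors {1, 3}; p there: 1:F, 3:T. ✓
6: successors {5}; p there: 5:F. ✗
7: successors {5}; p there: 5:F. ✗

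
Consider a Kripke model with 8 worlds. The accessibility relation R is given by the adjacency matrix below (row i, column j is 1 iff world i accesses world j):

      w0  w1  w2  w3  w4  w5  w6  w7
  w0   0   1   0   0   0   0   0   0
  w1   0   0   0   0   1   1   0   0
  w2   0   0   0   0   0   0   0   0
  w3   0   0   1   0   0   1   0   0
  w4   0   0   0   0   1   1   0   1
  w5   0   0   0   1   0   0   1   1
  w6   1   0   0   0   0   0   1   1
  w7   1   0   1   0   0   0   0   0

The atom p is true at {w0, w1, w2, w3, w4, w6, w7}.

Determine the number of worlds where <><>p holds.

w0: successors {w1}; <>p there: w1:T. ✓
w1: successors {w4, w5}; <>p there: w4:T, w5:T. ✓
w2: no successors, so <><>p fails. ✗
w3: successors {w2, w5}; <>p there: w2:F, w5:T. ✓
w4: successors {w4, w5, w7}; <>p there: w4:T, w5:T, w7:T. ✓
w5: successors {w3, w6, w7}; <>p there: w3:T, w6:T, w7:T. ✓
w6: successors {w0, w6, w7}; <>p there: w0:T, w6:T, w7:T. ✓
w7: successors {w0, w2}; <>p there: w0:T, w2:F. ✓
Satisfying worlds: {w0, w1, w3, w4, w5, w6, w7}.

7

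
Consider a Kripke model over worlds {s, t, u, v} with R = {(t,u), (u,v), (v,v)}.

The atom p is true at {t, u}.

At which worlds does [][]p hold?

{s}

s: no successors, so [][]p holds vacuously. ✓
t: successors {u}; []p there: u:F. ✗
u: successors {v}; []p there: v:F. ✗
v: successors {v}; []p there: v:F. ✗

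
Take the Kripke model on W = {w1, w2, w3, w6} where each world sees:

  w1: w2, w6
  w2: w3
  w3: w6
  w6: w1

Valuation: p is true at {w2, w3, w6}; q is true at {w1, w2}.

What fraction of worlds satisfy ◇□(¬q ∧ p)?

w1: successors {w2, w6}; □(¬q ∧ p) there: w2:T, w6:F. ✓
w2: successors {w3}; □(¬q ∧ p) there: w3:T. ✓
w3: successors {w6}; □(¬q ∧ p) there: w6:F. ✗
w6: successors {w1}; □(¬q ∧ p) there: w1:F. ✗
That's 2 of 4 worlds, so 2/4 = 1/2.

1/2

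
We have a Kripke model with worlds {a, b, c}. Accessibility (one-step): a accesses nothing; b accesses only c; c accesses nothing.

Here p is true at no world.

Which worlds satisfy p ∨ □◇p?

a: p is F, □◇p is T. ✓
b: p is F, □◇p is F. ✗
c: p is F, □◇p is T. ✓

{a, c}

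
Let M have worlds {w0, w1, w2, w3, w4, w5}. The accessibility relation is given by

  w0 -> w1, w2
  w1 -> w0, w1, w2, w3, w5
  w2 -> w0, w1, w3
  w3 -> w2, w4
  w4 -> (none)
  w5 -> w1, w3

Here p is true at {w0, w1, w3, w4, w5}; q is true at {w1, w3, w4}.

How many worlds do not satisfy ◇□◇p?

1

w0: successors {w1, w2}; □◇p there: w1:T, w2:T. ✓
w1: successors {w0, w1, w2, w3, w5}; □◇p there: w0:T, w1:T, w2:T, w3:F, w5:T. ✓
w2: successors {w0, w1, w3}; □◇p there: w0:T, w1:T, w3:F. ✓
w3: successors {w2, w4}; □◇p there: w2:T, w4:T. ✓
w4: no successors, so ◇□◇p fails. ✗
w5: successors {w1, w3}; □◇p there: w1:T, w3:F. ✓
Satisfying worlds: {w0, w1, w2, w3, w5}.
So ◇□◇p fails at the other 1 world.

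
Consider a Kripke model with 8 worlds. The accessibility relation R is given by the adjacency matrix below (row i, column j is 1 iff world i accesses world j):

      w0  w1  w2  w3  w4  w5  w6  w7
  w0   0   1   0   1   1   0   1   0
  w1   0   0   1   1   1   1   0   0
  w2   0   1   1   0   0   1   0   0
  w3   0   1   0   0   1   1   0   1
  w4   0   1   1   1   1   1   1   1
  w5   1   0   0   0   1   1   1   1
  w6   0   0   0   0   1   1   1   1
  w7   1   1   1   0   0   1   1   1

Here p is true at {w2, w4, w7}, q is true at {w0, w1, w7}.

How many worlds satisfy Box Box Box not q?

0

w0: successors {w1, w3, w4, w6}; Box Box not q there: w1:F, w3:F, w4:F, w6:F. ✗
w1: successors {w2, w3, w4, w5}; Box Box not q there: w2:F, w3:F, w4:F, w5:F. ✗
w2: successors {w1, w2, w5}; Box Box not q there: w1:F, w2:F, w5:F. ✗
w3: successors {w1, w4, w5, w7}; Box Box not q there: w1:F, w4:F, w5:F, w7:F. ✗
w4: successors {w1, w2, w3, w4, w5, w6, w7}; Box Box not q there: w1:F, w2:F, w3:F, w4:F, w5:F, w6:F, w7:F. ✗
w5: successors {w0, w4, w5, w6, w7}; Box Box not q there: w0:F, w4:F, w5:F, w6:F, w7:F. ✗
w6: successors {w4, w5, w6, w7}; Box Box not q there: w4:F, w5:F, w6:F, w7:F. ✗
w7: successors {w0, w1, w2, w5, w6, w7}; Box Box not q there: w0:F, w1:F, w2:F, w5:F, w6:F, w7:F. ✗
Satisfying worlds: ∅.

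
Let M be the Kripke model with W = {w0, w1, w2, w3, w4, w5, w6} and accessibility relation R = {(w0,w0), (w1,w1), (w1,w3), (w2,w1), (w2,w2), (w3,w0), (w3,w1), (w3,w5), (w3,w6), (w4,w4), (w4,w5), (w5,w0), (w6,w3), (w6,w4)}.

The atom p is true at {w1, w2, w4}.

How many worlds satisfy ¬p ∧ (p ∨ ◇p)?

w0: ¬p is T, p ∨ ◇p is F. ✗
w1: ¬p is F, p ∨ ◇p is T. ✗
w2: ¬p is F, p ∨ ◇p is T. ✗
w3: ¬p is T, p ∨ ◇p is T. ✓
w4: ¬p is F, p ∨ ◇p is T. ✗
w5: ¬p is T, p ∨ ◇p is F. ✗
w6: ¬p is T, p ∨ ◇p is T. ✓
Satisfying worlds: {w3, w6}.

2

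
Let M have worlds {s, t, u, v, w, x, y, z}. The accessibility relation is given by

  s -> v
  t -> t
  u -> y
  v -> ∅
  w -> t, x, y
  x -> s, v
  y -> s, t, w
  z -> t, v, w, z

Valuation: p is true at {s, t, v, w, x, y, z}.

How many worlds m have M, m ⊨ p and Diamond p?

s: p is T, Diamond p is T. ✓
t: p is T, Diamond p is T. ✓
u: p is F, Diamond p is T. ✗
v: p is T, Diamond p is F. ✗
w: p is T, Diamond p is T. ✓
x: p is T, Diamond p is T. ✓
y: p is T, Diamond p is T. ✓
z: p is T, Diamond p is T. ✓
Satisfying worlds: {s, t, w, x, y, z}.

6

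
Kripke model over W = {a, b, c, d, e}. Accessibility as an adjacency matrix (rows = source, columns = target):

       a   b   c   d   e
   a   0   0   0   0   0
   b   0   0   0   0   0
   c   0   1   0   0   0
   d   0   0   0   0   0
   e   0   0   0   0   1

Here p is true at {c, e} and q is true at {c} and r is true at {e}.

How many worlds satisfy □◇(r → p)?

4

a: no successors, so □◇(r → p) holds vacuously. ✓
b: no successors, so □◇(r → p) holds vacuously. ✓
c: successors {b}; ◇(r → p) there: b:F. ✗
d: no successors, so □◇(r → p) holds vacuously. ✓
e: successors {e}; ◇(r → p) there: e:T. ✓
Satisfying worlds: {a, b, d, e}.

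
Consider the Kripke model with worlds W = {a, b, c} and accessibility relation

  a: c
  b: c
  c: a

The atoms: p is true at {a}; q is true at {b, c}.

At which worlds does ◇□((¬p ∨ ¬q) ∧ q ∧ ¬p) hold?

a: successors {c}; □((¬p ∨ ¬q) ∧ q ∧ ¬p) there: c:F. ✗
b: successors {c}; □((¬p ∨ ¬q) ∧ q ∧ ¬p) there: c:F. ✗
c: successors {a}; □((¬p ∨ ¬q) ∧ q ∧ ¬p) there: a:T. ✓

{c}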